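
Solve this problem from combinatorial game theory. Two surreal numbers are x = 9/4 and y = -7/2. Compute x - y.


x = 9/4, y = -7/2
Converting to common denominator: 4
x = 9/4, y = -14/4
x - y = 9/4 - -7/2 = 23/4

23/4


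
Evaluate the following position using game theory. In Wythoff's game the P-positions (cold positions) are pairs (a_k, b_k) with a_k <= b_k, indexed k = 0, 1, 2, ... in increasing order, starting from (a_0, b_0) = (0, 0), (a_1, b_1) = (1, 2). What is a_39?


By Wythoff's theorem, a_k = floor(k * phi) and b_k = floor(k * phi^2) = a_k + k, where phi = (1 + sqrt(5))/2 is the golden ratio.
phi = (1 + sqrt(5))/2 = 1.618034
k = 39
k * phi = 39 * 1.618034 = 63.103326
a_39 = floor(k * phi) = 63

63


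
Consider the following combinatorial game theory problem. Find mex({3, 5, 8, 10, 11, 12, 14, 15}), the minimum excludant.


Set = {3, 5, 8, 10, 11, 12, 14, 15}
0 is NOT in the set. This is the mex.
mex = 0

0


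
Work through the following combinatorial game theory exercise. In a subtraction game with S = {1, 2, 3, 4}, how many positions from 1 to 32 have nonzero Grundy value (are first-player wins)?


Subtraction set S = {1, 2, 3, 4}, so G(n) = n mod 5.
G(n) = 0 when n is a multiple of 5.
Multiples of 5 in [1, 32]: 6
N-positions (nonzero Grundy) = 32 - 6 = 26

26


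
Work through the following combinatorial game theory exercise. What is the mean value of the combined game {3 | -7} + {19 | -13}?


G1 = {3 | -7}, G2 = {19 | -13}
Each is a switch {a | b} with numbers a > b; its mean value is (a + b)/2, and mean value is additive over game sums: m(G1 + G2) = m(G1) + m(G2).
Mean of G1 = (3 + (-7))/2 = -4/2 = -2
Mean of G2 = (19 + (-13))/2 = 6/2 = 3
Mean of G1 + G2 = -2 + 3 = 1

1


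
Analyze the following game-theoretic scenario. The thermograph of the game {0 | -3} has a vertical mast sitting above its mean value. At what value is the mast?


Game = {0 | -3}, a switch {a | b} with numbers a > b.
Its thermograph has left wall a - t and right wall b + t, which meet at t = (a - b)/2, where both equal (a + b)/2. So the mast (mean value) is at (a + b)/2.
Mean = (0 + (-3))/2 = -3/2 = -3/2

-3/2


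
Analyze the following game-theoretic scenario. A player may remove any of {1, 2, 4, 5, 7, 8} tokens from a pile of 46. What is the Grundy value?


The subtraction set is S = {1, 2, 4, 5, 7, 8}.
G(k) = mex{ G(k - s) : s in S, s <= k }. We compute iteratively: G(0) = 0.
G(1) = mex({0}) = 1
G(2) = mex({0, 1}) = 2
G(3) = mex({1, 2}) = 0
G(4) = mex({0, 2}) = 1
G(5) = mex({0, 1}) = 2
G(6) = mex({1, 2}) = 0
G(7) = mex({0, 2}) = 1
G(8) = mex({0, 1}) = 2
G(9) = mex({1, 2}) = 0
G(10) = mex({0, 2}) = 1
Observe that G(3)..G(10) = 0, 1, 2, 0, 1, 2, 0, 1 repeats G(0)..G(7) = 0, 1, 2, 0, 1, 2, 0, 1.
For k >= max(S) = 8, G(k) is determined by the previous 8 values G(k-8)..G(k-1); a window of 8 consecutive values has recurred shifted by 3, so by induction G(k + 3) = G(k) for all k >= 0: the sequence is periodic from the start with period 3.
One period: G(0..2) = 0, 1, 2.
46 mod 3 = 1, so G(46) = G(1) = 1.

1


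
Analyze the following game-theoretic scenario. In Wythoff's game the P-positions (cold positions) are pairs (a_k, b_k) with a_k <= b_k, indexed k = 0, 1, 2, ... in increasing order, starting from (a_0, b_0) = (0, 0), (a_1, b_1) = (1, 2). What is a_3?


By Wythoff's theorem, a_k = floor(k * phi) and b_k = floor(k * phi^2) = a_k + k, where phi = (1 + sqrt(5))/2 is the golden ratio.
phi = (1 + sqrt(5))/2 = 1.618034
k = 3
k * phi = 3 * 1.618034 = 4.854102
a_3 = floor(k * phi) = 4

4


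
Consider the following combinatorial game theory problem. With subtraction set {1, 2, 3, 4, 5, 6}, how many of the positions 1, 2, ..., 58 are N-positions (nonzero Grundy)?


Subtraction set S = {1, 2, 3, 4, 5, 6}, so G(n) = n mod 7.
G(n) = 0 when n is a multiple of 7.
Multiples of 7 in [1, 58]: 8
N-positions (nonzero Grundy) = 58 - 8 = 50

50


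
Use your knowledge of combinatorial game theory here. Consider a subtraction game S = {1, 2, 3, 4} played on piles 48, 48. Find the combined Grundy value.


Subtraction set: {1, 2, 3, 4}
For this subtraction set, G(n) = n mod 5 (period = max + 1 = 5).
Pile 1 (size 48): G(48) = 48 mod 5 = 3
Pile 2 (size 48): G(48) = 48 mod 5 = 3
Total Grundy value = XOR of all: 3 XOR 3 = 0

0


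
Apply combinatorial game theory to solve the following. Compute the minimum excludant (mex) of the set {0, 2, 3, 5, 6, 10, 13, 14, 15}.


Set = {0, 2, 3, 5, 6, 10, 13, 14, 15}
0 is in the set.
1 is NOT in the set. This is the mex.
mex = 1

1


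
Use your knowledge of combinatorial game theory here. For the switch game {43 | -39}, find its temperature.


The game is {43 | -39}, a switch {a | b} with numbers a > b.
Cooling {a | b} by t gives {a - t | b + t}, which stops being hot when a - t = b + t, i.e. at t = (a - b)/2. So the temperature of a switch is (a - b)/2.
Temperature = (Left option - Right option) / 2
= (43 - (-39)) / 2
= 82 / 2
= 41

41


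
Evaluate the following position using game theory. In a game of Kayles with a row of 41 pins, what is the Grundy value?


Kayles: a move removes 1 or 2 adjacent pins from a contiguous row.
Removing pins from a row of k leaves two independent rows (a, b) with a + b = k - 1 (one pin) or a + b = k - 2 (two pins); an end removal gives a = 0.
By Sprague-Grundy, G(k) = mex{ G(a) XOR G(b) } over all these splits. G(0) = 0.
G(1): splits (0,0):0^0=0 -> mex({0}) = 1
G(2): splits (0,1):0^1=1 (0,0):0^0=0 -> mex({0, 1}) = 2
G(3): splits (0,2):0^2=2 (1,1):1^1=0 (0,1):0^1=1 -> mex({0, 1, 2}) = 3
G(4): splits (0,3):0^3=3 (1,2):1^2=3 (0,2):0^2=2 (1,1):1^1=0 -> mex({0, 2, 3}) = 1
G(5): splits (0,4):0^1=1 (1,3):1^3=2 (2,2):2^2=0 (0,3):0^3=3 (1,2):1^2=3 -> mex({0, 1, 2, 3}) = 4
G(6) = mex({0, 1, 2, 4}) = 3
G(7) = mex({0, 1, 3, 4, 5}) = 2
G(8) = mex({0, 2, 3, 5, 6}) = 1
G(9) = mex({0, 1, 2, 3, 6, 7}) = 4
G(10) = mex({0, 1, 3, 4, 5, 7}) = 2
G(11) = mex({0, 1, 2, 3, 4, 5}) = 6
G(12) = mex({0, 1, 2, 3, 5, 6, 7}) = 4
G(13) = mex({0, 2, 3, 4, 6, 7}) = 1
G(14) = mex({0, 1, 4, 5, 6, 7}) = 2
G(15) = mex({0, 1, 2, 3, 4, 5, 6}) = 7
G(16) = mex({0, 2, 3, 5, 6, 7}) = 1
G(17) = mex({0, 1, 2, 3, 5, 6, 7}) = 4
G(18) = mex({0, 1, 2, 4, 5, 6}) = 3
G(19) = mex({0, 1, 3, 4, 5, 7}) = 2
G(20) = mex({0, 2, 3, 4, 5, 6, 7}) = 1
G(21) = mex({0, 1, 2, 3, 5, 6, 7}) = 4
G(22) = mex({0, 1, 2, 3, 4, 5, 7}) = 6
G(23) = mex({0, 1, 2, 3, 4, 5, 6}) = 7
G(24) = mex({0, 1, 2, 3, 5, 6, 7}) = 4
G(25) = mex({0, 2, 3, 4, 6, 7}) = 1
G(26) = mex({0, 1, 3, 4, 5, 6, 7}) = 2
G(27) = mex({0, 1, 2, 3, 4, 5, 6, 7}) = 8
G(28) = mex({0, 1, 2, 3, 4, 6, 7, 8}) = 5
G(29) = mex({0, 1, 2, 3, 5, 6, 7, 8, 9}) = 4
G(30) = mex({0, 1, 2, 3, 4, 5, 6, 9, 10}) = 7
G(31) = mex({0, 1, 3, 4, 5, 7, 10, 11}) = 2
G(32) = mex({0, 2, 3, 4, 5, 6, 7, 9, 11}) = 1
G(33) = mex({0, 1, 2, 3, 4, 5, 6, 7, 9, 12}) = 8
G(34) = mex({0, 1, 2, 3, 4, 5, 7, 8, 11, 12}) = 6
G(35) = mex({0, 1, 2, 3, 4, 5, 6, 8, 9, 10, 11}) = 7
G(36) = mex({0, 1, 2, 3, 5, 6, 7, 9, 10}) = 4
G(37) = mex({0, 2, 3, 4, 6, 7, 9, 10, 11, 12}) = 1
G(38) = mex({0, 1, 3, 4, 5, 6, 7, 9, 10, 11, 12}) = 2
G(39) = mex({0, 1, 2, 4, 5, 6, 7, 9, 10, 12, 14}) = 3
G(40) = mex({0, 2, 3, 4, 6, 7, 11, 12, 14}) = 1
G(41) = mex({0, 1, 2, 3, 5, 6, 7, 9, 10, 11, 12}) = 4
Therefore G(41) = 4.

4


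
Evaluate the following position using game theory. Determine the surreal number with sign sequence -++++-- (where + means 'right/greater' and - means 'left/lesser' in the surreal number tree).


Sign expansion: -++++--
Rule: track bounds (lo, hi), initially (-inf, +inf). On '+', the current value becomes lo and we move to the simplest number in (value, hi): value + 1 if hi = +inf, otherwise the midpoint (value + hi)/2. On '-', the current value becomes hi and we move to value - 1 if lo = -inf, otherwise the midpoint (lo + value)/2.
Start at 0.
Step 1: sign = -, move left. Bounds: (-inf, 0). Value = -1
Step 2: sign = +, move right. Bounds: (-1, 0). Value = -1/2
Step 3: sign = +, move right. Bounds: (-1/2, 0). Value = -1/4
Step 4: sign = +, move right. Bounds: (-1/4, 0). Value = -1/8
Step 5: sign = +, move right. Bounds: (-1/8, 0). Value = -1/16
Step 6: sign = -, move left. Bounds: (-1/8, -1/16). Value = -3/32
Step 7: sign = -, move left. Bounds: (-1/8, -3/32). Value = -7/64
The surreal number with sign expansion -++++-- is -7/64.

-7/64


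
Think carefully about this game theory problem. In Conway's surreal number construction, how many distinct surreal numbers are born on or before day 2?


Day 0: {|} = 0 is born. Count = 1.
Day n: the number of surreal numbers born by day n is 2^(n+1) - 1.
By day 0: 2^1 - 1 = 1
By day 1: 2^2 - 1 = 3
By day 2: 2^3 - 1 = 7
By day 2: 7 surreal numbers.

7


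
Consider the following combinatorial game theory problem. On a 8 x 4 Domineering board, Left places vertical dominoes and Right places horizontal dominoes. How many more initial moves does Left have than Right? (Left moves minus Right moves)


Board is 8 x 4 (rows x cols).
Left (vertical) placements: (rows-1) * cols = 7 * 4 = 28
Right (horizontal) placements: rows * (cols-1) = 8 * 3 = 24
Advantage = Left - Right = 28 - 24 = 4

4


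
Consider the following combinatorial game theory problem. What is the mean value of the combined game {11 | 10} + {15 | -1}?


G1 = {11 | 10}, G2 = {15 | -1}
Each is a switch {a | b} with numbers a > b; its mean value is (a + b)/2, and mean value is additive over game sums: m(G1 + G2) = m(G1) + m(G2).
Mean of G1 = (11 + (10))/2 = 21/2 = 21/2
Mean of G2 = (15 + (-1))/2 = 14/2 = 7
Mean of G1 + G2 = 21/2 + 7 = 35/2

35/2


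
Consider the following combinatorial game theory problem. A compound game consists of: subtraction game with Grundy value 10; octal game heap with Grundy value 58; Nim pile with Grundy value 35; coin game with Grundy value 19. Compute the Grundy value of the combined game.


By the Sprague-Grundy theorem, the Grundy value of a sum of games is the XOR of individual Grundy values.
subtraction game: Grundy value = 10. Running XOR: 0 XOR 10 = 10
octal game heap: Grundy value = 58. Running XOR: 10 XOR 58 = 48
Nim pile: Grundy value = 35. Running XOR: 48 XOR 35 = 19
coin game: Grundy value = 19. Running XOR: 19 XOR 19 = 0
The combined Grundy value is 0.

0


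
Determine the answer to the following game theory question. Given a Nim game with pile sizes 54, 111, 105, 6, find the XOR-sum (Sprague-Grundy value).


We need the XOR (exclusive or) of all pile sizes.
After XOR-ing pile 1 (size 54): 0 XOR 54 = 54
After XOR-ing pile 2 (size 111): 54 XOR 111 = 89
After XOR-ing pile 3 (size 105): 89 XOR 105 = 48
After XOR-ing pile 4 (size 6): 48 XOR 6 = 54
The Nim-value of this position is 54.

54


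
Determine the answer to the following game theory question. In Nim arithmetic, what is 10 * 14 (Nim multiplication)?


Nim multiplication is bilinear over XOR: (u XOR v) * w = (u*w) XOR (v*w).
So we split each operand into its bit components and XOR the pairwise Nim products.
10 = 2 + 8 (as XOR of powers of 2).
14 = 2 + 4 + 8 (as XOR of powers of 2).
Using the standard Nim-product table on single bits:
  2*2 = 3,   2*4 = 8,   2*8 = 12,
  4*4 = 6,   4*8 = 11,  8*8 = 13,
and  1*x = x (identity), k*l = l*k (commutative).
Pairwise Nim products:
  2 * 2 = 3
  2 * 4 = 8
  2 * 8 = 12
  8 * 2 = 12
  8 * 4 = 11
  8 * 8 = 13
XOR them: 3 XOR 8 XOR 12 XOR 12 XOR 11 XOR 13 = 13.
Result: 10 * 14 = 13 (in Nim).

13


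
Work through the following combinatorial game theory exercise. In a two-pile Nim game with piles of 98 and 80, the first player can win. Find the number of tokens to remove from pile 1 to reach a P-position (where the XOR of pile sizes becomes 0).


Piles: 98 and 80
Current XOR: 98 XOR 80 = 50 (non-zero, so this is an N-position).
To make the XOR zero, we need to find a move that balances the piles.
For pile 1 (size 98): target = 98 XOR 50 = 80
We reduce pile 1 from 98 to 80.
Tokens removed: 98 - 80 = 18
Verification: 80 XOR 80 = 0

18


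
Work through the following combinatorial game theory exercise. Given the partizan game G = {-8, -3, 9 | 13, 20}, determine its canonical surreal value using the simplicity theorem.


Left options: {-8, -3, 9}, max = 9
Right options: {13, 20}, min = 13
All options are numbers and max(Left) < min(Right), so by the simplicity theorem the value is the simplest (earliest-born) number strictly between 9 and 13.
Integers 10 through 12 all lie strictly between 9 and 13.
Among integers, the simplest (lowest birthday = smallest |n|; 0 is born on day 0, +-n on day n) is 10.
No non-integer in the interval can be simpler: if x is a non-integer in the interval, then floor(x) or ceil(x) also lies in the interval (the interval contains an integer), and both are proper prefixes of x's sign expansion, i.e. born earlier. So the game value is 10.
Game value = 10

10


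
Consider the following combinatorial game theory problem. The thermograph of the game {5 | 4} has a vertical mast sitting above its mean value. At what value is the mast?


Game = {5 | 4}, a switch {a | b} with numbers a > b.
Its thermograph has left wall a - t and right wall b + t, which meet at t = (a - b)/2, where both equal (a + b)/2. So the mast (mean value) is at (a + b)/2.
Mean = (5 + (4))/2 = 9/2 = 9/2

9/2


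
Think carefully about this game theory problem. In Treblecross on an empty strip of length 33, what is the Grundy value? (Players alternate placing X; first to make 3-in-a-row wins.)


Treblecross: place X on empty cells; 3-in-a-row wins.
Playing within two cells of an existing X lets the opponent win at once, so sensible play treats the cells i-2..i+2 around each X as dead. The player left with no safe cell loses, so this is a normal-play take-away game on strips of safe cells.
Placing X at cell i (0-indexed) of a strip of k safe cells leaves independent strips of sizes max(0, i-2) and max(0, k-i-3). Hence G(k) = mex{ G(max(0,i-2)) XOR G(max(0,k-i-3)) : 0 <= i < k }, with G(0) = 0.
G(1): splits (0,0):0^0=0 -> mex({0}) = 1
G(2): splits (0,0):0^0=0 -> mex({0}) = 1
G(3): splits (0,0):0^0=0 -> mex({0}) = 1
G(4): splits (0,1):0^1=1 (0,0):0^0=0 -> mex({0, 1}) = 2
G(5): splits (0,2):0^1=1 (0,1):0^1=1 (0,0):0^0=0 -> mex({0, 1}) = 2
G(6) = mex({1}) = 0
G(7) = mex({0, 1, 2}) = 3
G(8) = mex({0, 1, 2}) = 3
G(9) = mex({0, 2}) = 1
G(10) = mex({0, 2, 3}) = 1
G(11) = mex({0, 3}) = 1
G(12) = mex({1, 3}) = 0
G(13) = mex({0, 1, 2, 3}) = 4
G(14) = mex({0, 1, 2}) = 3
G(15) = mex({0, 1, 2}) = 3
G(16) = mex({0, 1, 2, 4}) = 3
G(17) = mex({0, 1, 3, 4}) = 2
G(18) = mex({0, 1, 3, 4}) = 2
G(19) = mex({0, 1, 3, 5}) = 2
G(20) = mex({0, 1, 2, 3, 5}) = 4
G(21) = mex({0, 1, 2, 3, 5}) = 4
G(22) = mex({1, 2, 6}) = 0
G(23) = mex({0, 1, 2, 3, 4, 6}) = 5
G(24) = mex({0, 1, 2, 3, 4}) = 5
G(25) = mex({0, 1, 3, 4, 7}) = 2
G(26) = mex({0, 1, 3, 4, 5, 7}) = 2
G(27) = mex({0, 1, 3, 5}) = 2
G(28) = mex({0, 1, 2, 5}) = 3
G(29) = mex({0, 1, 2, 4, 5, 6}) = 3
G(30) = mex({1, 2, 4, 6}) = 0
G(31) = mex({0, 1, 2, 3, 4, 6}) = 5
G(32) = mex({1, 2, 3, 4, 7}) = 0
G(33) = mex({0, 3, 7}) = 1
Therefore G(33) = 1.

1


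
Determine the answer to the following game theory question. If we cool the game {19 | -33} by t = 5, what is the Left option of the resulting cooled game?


Original game: {19 | -33} (a switch {a | b} with a > b).
Cooling by t (for t below the temperature (a - b)/2 = 26) taxes each move by t: {a | b} cooled by t is {a - t | b + t}.
Cooling amount: t = 5
Cooled Left option: 19 - 5 = 14
Cooled Right option: -33 + 5 = -28
Cooled game: {14 | -28}
Left option = 14

14


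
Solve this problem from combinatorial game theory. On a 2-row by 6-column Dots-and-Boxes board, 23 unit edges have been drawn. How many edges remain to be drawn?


Grid: 2 x 6 boxes, i.e. 3 rows and 7 columns of dots.
Horizontal edges: (rows + 1) * cols = 3 * 6 = 18
Vertical edges: rows * (cols + 1) = 2 * 7 = 14
Total edges: 18 + 14 = 32
Edges drawn: 23
Remaining: 32 - 23 = 9

9


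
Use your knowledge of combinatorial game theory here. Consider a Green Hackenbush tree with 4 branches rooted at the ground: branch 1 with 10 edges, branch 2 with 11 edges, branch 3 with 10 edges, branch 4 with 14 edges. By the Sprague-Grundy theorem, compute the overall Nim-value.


The tree has 4 branches from the ground vertex.
In Green Hackenbush, the Nim-value of a simple path of length k is k.
Branch 1: length 10, Nim-value = 10
Branch 2: length 11, Nim-value = 11
Branch 3: length 10, Nim-value = 10
Branch 4: length 14, Nim-value = 14
Total Nim-value = XOR of all branch values:
0 XOR 10 = 10
10 XOR 11 = 1
1 XOR 10 = 11
11 XOR 14 = 5
Nim-value of the tree = 5

5


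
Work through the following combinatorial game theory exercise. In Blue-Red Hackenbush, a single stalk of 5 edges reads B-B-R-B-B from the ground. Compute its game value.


Edges (from ground): B-B-R-B-B
By Berlekamp's sign-expansion rule, a Blue-Red Hackenbush stalk has the value of the surreal number whose sign sequence is the edge sequence with B -> + and R -> -.
Sign sequence: ++-++
Trace the sign expansion in the surreal number tree, starting from 0:
Edge 1: B (sign +) -> bounds (0, +inf), value = 1
Edge 2: B (sign +) -> bounds (1, +inf), value = 2
Edge 3: R (sign -) -> bounds (1, 2), value = 3/2
Edge 4: B (sign +) -> bounds (3/2, 2), value = 7/4
Edge 5: B (sign +) -> bounds (7/4, 2), value = 15/8
Game value = 15/8

15/8


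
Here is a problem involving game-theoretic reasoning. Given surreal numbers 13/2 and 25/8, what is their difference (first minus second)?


x = 13/2, y = 25/8
Converting to common denominator: 8
x = 52/8, y = 25/8
x - y = 13/2 - 25/8 = 27/8

27/8


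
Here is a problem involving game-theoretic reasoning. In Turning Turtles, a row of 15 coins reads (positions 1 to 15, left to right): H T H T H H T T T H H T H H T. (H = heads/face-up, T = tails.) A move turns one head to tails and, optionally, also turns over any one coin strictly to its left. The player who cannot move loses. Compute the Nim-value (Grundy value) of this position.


Coins: H T H T H H T T T H H T H H T
Key fact: a single head at position k behaves exactly like a Nim heap of size k (turning it to T and optionally flipping a coin at j < k corresponds to moving the heap from k to j, or to 0), and heads combine as a disjunctive sum (two heads at the same place would cancel, matching j XOR j = 0). So the Nim-value is the XOR of the 1-indexed positions of the heads.
Face-up positions (1-indexed): [1, 3, 5, 6, 10, 11, 13, 14]
XOR 0 with 1: 0 XOR 1 = 1
XOR 1 with 3: 1 XOR 3 = 2
XOR 2 with 5: 2 XOR 5 = 7
XOR 7 with 6: 7 XOR 6 = 1
XOR 1 with 10: 1 XOR 10 = 11
XOR 11 with 11: 11 XOR 11 = 0
XOR 0 with 13: 0 XOR 13 = 13
XOR 13 with 14: 13 XOR 14 = 3
Nim-value = 3

3


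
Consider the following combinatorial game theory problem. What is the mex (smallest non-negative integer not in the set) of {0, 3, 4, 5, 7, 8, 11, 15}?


Set = {0, 3, 4, 5, 7, 8, 11, 15}
0 is in the set.
1 is NOT in the set. This is the mex.
mex = 1

1


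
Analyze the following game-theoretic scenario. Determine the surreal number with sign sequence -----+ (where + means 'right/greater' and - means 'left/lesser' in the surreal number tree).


Sign expansion: -----+
Rule: track bounds (lo, hi), initially (-inf, +inf). On '+', the current value becomes lo and we move to the simplest number in (value, hi): value + 1 if hi = +inf, otherwise the midpoint (value + hi)/2. On '-', the current value becomes hi and we move to value - 1 if lo = -inf, otherwise the midpoint (lo + value)/2.
Start at 0.
Step 1: sign = -, move left. Bounds: (-inf, 0). Value = -1
Step 2: sign = -, move left. Bounds: (-inf, -1). Value = -2
Step 3: sign = -, move left. Bounds: (-inf, -2). Value = -3
Step 4: sign = -, move left. Bounds: (-inf, -3). Value = -4
Step 5: sign = -, move left. Bounds: (-inf, -4). Value = -5
Step 6: sign = +, move right. Bounds: (-5, -4). Value = -9/2
The surreal number with sign expansion -----+ is -9/2.

-9/2


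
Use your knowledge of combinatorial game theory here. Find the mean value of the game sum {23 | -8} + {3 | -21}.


G1 = {23 | -8}, G2 = {3 | -21}
Each is a switch {a | b} with numbers a > b; its mean value is (a + b)/2, and mean value is additive over game sums: m(G1 + G2) = m(G1) + m(G2).
Mean of G1 = (23 + (-8))/2 = 15/2 = 15/2
Mean of G2 = (3 + (-21))/2 = -18/2 = -9
Mean of G1 + G2 = 15/2 + -9 = -3/2

-3/2


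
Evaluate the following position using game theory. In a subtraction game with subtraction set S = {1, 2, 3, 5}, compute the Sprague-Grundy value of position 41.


The subtraction set is S = {1, 2, 3, 5}.
G(k) = mex{ G(k - s) : s in S, s <= k }. We compute iteratively: G(0) = 0.
G(1) = mex({0}) = 1
G(2) = mex({0, 1}) = 2
G(3) = mex({0, 1, 2}) = 3
G(4) = mex({1, 2, 3}) = 0
G(5) = mex({0, 2, 3}) = 1
G(6) = mex({0, 1, 3}) = 2
G(7) = mex({0, 1, 2}) = 3
G(8) = mex({1, 2, 3}) = 0
Observe that G(4)..G(8) = 0, 1, 2, 3, 0 repeats G(0)..G(4) = 0, 1, 2, 3, 0.
For k >= max(S) = 5, G(k) is determined by the previous 5 values G(k-5)..G(k-1); a window of 5 consecutive values has recurred shifted by 4, so by induction G(k + 4) = G(k) for all k >= 0: the sequence is periodic from the start with period 4.
One period: G(0..3) = 0, 1, 2, 3.
41 mod 4 = 1, so G(41) = G(1) = 1.

1


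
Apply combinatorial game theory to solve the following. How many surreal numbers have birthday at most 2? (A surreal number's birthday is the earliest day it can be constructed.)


Day 0: {|} = 0 is born. Count = 1.
Day n: the number of surreal numbers born by day n is 2^(n+1) - 1.
By day 0: 2^1 - 1 = 1
By day 1: 2^2 - 1 = 3
By day 2: 2^3 - 1 = 7
By day 2: 7 surreal numbers.

7


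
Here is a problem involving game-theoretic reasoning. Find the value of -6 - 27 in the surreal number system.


x = -6, y = 27
x - y = -6 - 27 = -33

-33


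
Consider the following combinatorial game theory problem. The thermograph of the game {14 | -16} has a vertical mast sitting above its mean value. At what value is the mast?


Game = {14 | -16}, a switch {a | b} with numbers a > b.
Its thermograph has left wall a - t and right wall b + t, which meet at t = (a - b)/2, where both equal (a + b)/2. So the mast (mean value) is at (a + b)/2.
Mean = (14 + (-16))/2 = -2/2 = -1

-1


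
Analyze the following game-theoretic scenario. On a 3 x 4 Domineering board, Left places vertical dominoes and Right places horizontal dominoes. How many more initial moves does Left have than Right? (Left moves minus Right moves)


Board is 3 x 4 (rows x cols).
Left (vertical) placements: (rows-1) * cols = 2 * 4 = 8
Right (horizontal) placements: rows * (cols-1) = 3 * 3 = 9
Advantage = Left - Right = 8 - 9 = -1

-1


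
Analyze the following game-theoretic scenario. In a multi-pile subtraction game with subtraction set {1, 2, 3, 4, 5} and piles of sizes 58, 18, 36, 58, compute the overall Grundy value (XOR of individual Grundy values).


Subtraction set: {1, 2, 3, 4, 5}
For this subtraction set, G(n) = n mod 6 (period = max + 1 = 6).
Pile 1 (size 58): G(58) = 58 mod 6 = 4
Pile 2 (size 18): G(18) = 18 mod 6 = 0
Pile 3 (size 36): G(36) = 36 mod 6 = 0
Pile 4 (size 58): G(58) = 58 mod 6 = 4
Total Grundy value = XOR of all: 4 XOR 0 XOR 0 XOR 4 = 0

0


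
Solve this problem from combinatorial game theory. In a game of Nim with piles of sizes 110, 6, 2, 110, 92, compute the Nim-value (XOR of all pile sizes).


We need the XOR (exclusive or) of all pile sizes.
After XOR-ing pile 1 (size 110): 0 XOR 110 = 110
After XOR-ing pile 2 (size 6): 110 XOR 6 = 104
After XOR-ing pile 3 (size 2): 104 XOR 2 = 106
After XOR-ing pile 4 (size 110): 106 XOR 110 = 4
After XOR-ing pile 5 (size 92): 4 XOR 92 = 88
The Nim-value of this position is 88.

88


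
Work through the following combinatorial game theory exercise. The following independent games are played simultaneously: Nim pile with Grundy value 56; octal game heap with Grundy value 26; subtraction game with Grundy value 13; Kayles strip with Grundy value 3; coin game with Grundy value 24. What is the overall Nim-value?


By the Sprague-Grundy theorem, the Grundy value of a sum of games is the XOR of individual Grundy values.
Nim pile: Grundy value = 56. Running XOR: 0 XOR 56 = 56
octal game heap: Grundy value = 26. Running XOR: 56 XOR 26 = 34
subtraction game: Grundy value = 13. Running XOR: 34 XOR 13 = 47
Kayles strip: Grundy value = 3. Running XOR: 47 XOR 3 = 44
coin game: Grundy value = 24. Running XOR: 44 XOR 24 = 52
The combined Grundy value is 52.

52


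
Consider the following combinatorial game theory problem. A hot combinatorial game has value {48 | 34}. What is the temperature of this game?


The game is {48 | 34}, a switch {a | b} with numbers a > b.
Cooling {a | b} by t gives {a - t | b + t}, which stops being hot when a - t = b + t, i.e. at t = (a - b)/2. So the temperature of a switch is (a - b)/2.
Temperature = (Left option - Right option) / 2
= (48 - (34)) / 2
= 14 / 2
= 7

7


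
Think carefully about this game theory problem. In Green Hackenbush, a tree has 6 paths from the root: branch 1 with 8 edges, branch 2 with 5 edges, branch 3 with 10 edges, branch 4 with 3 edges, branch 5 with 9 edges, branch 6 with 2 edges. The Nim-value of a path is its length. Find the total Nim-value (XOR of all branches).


The tree has 6 branches from the ground vertex.
In Green Hackenbush, the Nim-value of a simple path of length k is k.
Branch 1: length 8, Nim-value = 8
Branch 2: length 5, Nim-value = 5
Branch 3: length 10, Nim-value = 10
Branch 4: length 3, Nim-value = 3
Branch 5: length 9, Nim-value = 9
Branch 6: length 2, Nim-value = 2
Total Nim-value = XOR of all branch values:
0 XOR 8 = 8
8 XOR 5 = 13
13 XOR 10 = 7
7 XOR 3 = 4
4 XOR 9 = 13
13 XOR 2 = 15
Nim-value of the tree = 15

15


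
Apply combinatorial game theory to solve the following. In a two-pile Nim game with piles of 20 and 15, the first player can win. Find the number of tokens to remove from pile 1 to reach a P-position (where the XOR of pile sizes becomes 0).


Piles: 20 and 15
Current XOR: 20 XOR 15 = 27 (non-zero, so this is an N-position).
To make the XOR zero, we need to find a move that balances the piles.
For pile 1 (size 20): target = 20 XOR 27 = 15
We reduce pile 1 from 20 to 15.
Tokens removed: 20 - 15 = 5
Verification: 15 XOR 15 = 0

5


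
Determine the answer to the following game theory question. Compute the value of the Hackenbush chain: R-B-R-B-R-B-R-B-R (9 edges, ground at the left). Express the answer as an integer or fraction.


Edges (from ground): R-B-R-B-R-B-R-B-R
By Berlekamp's sign-expansion rule, a Blue-Red Hackenbush stalk has the value of the surreal number whose sign sequence is the edge sequence with B -> + and R -> -.
Sign sequence: -+-+-+-+-
Trace the sign expansion in the surreal number tree, starting from 0:
Edge 1: R (sign -) -> bounds (-inf, 0), value = -1
Edge 2: B (sign +) -> bounds (-1, 0), value = -1/2
Edge 3: R (sign -) -> bounds (-1, -1/2), value = -3/4
Edge 4: B (sign +) -> bounds (-3/4, -1/2), value = -5/8
Edge 5: R (sign -) -> bounds (-3/4, -5/8), value = -11/16
Edge 6: B (sign +) -> bounds (-11/16, -5/8), value = -21/32
Edge 7: R (sign -) -> bounds (-11/16, -21/32), value = -43/64
Edge 8: B (sign +) -> bounds (-43/64, -21/32), value = -85/128
Edge 9: R (sign -) -> bounds (-43/64, -85/128), value = -171/256
Game value = -171/256

-171/256


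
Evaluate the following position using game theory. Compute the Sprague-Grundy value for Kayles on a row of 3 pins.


Kayles: a move removes 1 or 2 adjacent pins from a contiguous row.
Removing pins from a row of k leaves two independent rows (a, b) with a + b = k - 1 (one pin) or a + b = k - 2 (two pins); an end removal gives a = 0.
By Sprague-Grundy, G(k) = mex{ G(a) XOR G(b) } over all these splits. G(0) = 0.
G(1): splits (0,0):0^0=0 -> mex({0}) = 1
G(2): splits (0,1):0^1=1 (0,0):0^0=0 -> mex({0, 1}) = 2
G(3): splits (0,2):0^2=2 (1,1):1^1=0 (0,1):0^1=1 -> mex({0, 1, 2}) = 3
Therefore G(3) = 3.

3


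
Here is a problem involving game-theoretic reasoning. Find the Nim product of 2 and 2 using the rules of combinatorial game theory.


Nim multiplication is bilinear over XOR: (u XOR v) * w = (u*w) XOR (v*w).
So we split each operand into its bit components and XOR the pairwise Nim products.
2 = 2 (as XOR of powers of 2).
2 = 2 (as XOR of powers of 2).
Using the standard Nim-product table on single bits:
  2*2 = 3,   2*4 = 8,   2*8 = 12,
  4*4 = 6,   4*8 = 11,  8*8 = 13,
and  1*x = x (identity), k*l = l*k (commutative).
Pairwise Nim products:
  2 * 2 = 3
XOR them: 3 = 3.
Result: 2 * 2 = 3 (in Nim).

3


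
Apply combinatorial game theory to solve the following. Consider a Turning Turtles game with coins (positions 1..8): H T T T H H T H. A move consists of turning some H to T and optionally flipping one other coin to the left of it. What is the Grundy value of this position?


Coins: H T T T H H T H
Key fact: a single head at position k behaves exactly like a Nim heap of size k (turning it to T and optionally flipping a coin at j < k corresponds to moving the heap from k to j, or to 0), and heads combine as a disjunctive sum (two heads at the same place would cancel, matching j XOR j = 0). So the Nim-value is the XOR of the 1-indexed positions of the heads.
Face-up positions (1-indexed): [1, 5, 6, 8]
XOR 0 with 1: 0 XOR 1 = 1
XOR 1 with 5: 1 XOR 5 = 4
XOR 4 with 6: 4 XOR 6 = 2
XOR 2 with 8: 2 XOR 8 = 10
Nim-value = 10

10


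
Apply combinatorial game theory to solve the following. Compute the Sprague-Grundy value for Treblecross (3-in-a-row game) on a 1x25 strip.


Treblecross: place X on empty cells; 3-in-a-row wins.
Playing within two cells of an existing X lets the opponent win at once, so sensible play treats the cells i-2..i+2 around each X as dead. The player left with no safe cell loses, so this is a normal-play take-away game on strips of safe cells.
Placing X at cell i (0-indexed) of a strip of k safe cells leaves independent strips of sizes max(0, i-2) and max(0, k-i-3). Hence G(k) = mex{ G(max(0,i-2)) XOR G(max(0,k-i-3)) : 0 <= i < k }, with G(0) = 0.
G(1): splits (0,0):0^0=0 -> mex({0}) = 1
G(2): splits (0,0):0^0=0 -> mex({0}) = 1
G(3): splits (0,0):0^0=0 -> mex({0}) = 1
G(4): splits (0,1):0^1=1 (0,0):0^0=0 -> mex({0, 1}) = 2
G(5): splits (0,2):0^1=1 (0,1):0^1=1 (0,0):0^0=0 -> mex({0, 1}) = 2
G(6) = mex({1}) = 0
G(7) = mex({0, 1, 2}) = 3
G(8) = mex({0, 1, 2}) = 3
G(9) = mex({0, 2}) = 1
G(10) = mex({0, 2, 3}) = 1
G(11) = mex({0, 3}) = 1
G(12) = mex({1, 3}) = 0
G(13) = mex({0, 1, 2, 3}) = 4
G(14) = mex({0, 1, 2}) = 3
G(15) = mex({0, 1, 2}) = 3
G(16) = mex({0, 1, 2, 4}) = 3
G(17) = mex({0, 1, 3, 4}) = 2
G(18) = mex({0, 1, 3, 4}) = 2
G(19) = mex({0, 1, 3, 5}) = 2
G(20) = mex({0, 1, 2, 3, 5}) = 4
G(21) = mex({0, 1, 2, 3, 5}) = 4
G(22) = mex({1, 2, 6}) = 0
G(23) = mex({0, 1, 2, 3, 4, 6}) = 5
G(24) = mex({0, 1, 2, 3, 4}) = 5
G(25) = mex({0, 1, 3, 4, 7}) = 2
Therefore G(25) = 2.

2


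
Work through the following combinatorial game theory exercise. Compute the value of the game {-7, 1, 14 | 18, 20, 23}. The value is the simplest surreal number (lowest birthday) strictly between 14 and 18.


Left options: {-7, 1, 14}, max = 14
Right options: {18, 20, 23}, min = 18
All options are numbers and max(Left) < min(Right), so by the simplicity theorem the value is the simplest (earliest-born) number strictly between 14 and 18.
Integers 15 through 17 all lie strictly between 14 and 18.
Among integers, the simplest (lowest birthday = smallest |n|; 0 is born on day 0, +-n on day n) is 15.
No non-integer in the interval can be simpler: if x is a non-integer in the interval, then floor(x) or ceil(x) also lies in the interval (the interval contains an integer), and both are proper prefixes of x's sign expansion, i.e. born earlier. So the game value is 15.
Game value = 15

15


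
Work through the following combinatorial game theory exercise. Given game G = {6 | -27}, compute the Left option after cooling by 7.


Original game: {6 | -27} (a switch {a | b} with a > b).
Cooling by t (for t below the temperature (a - b)/2 = 33/2) taxes each move by t: {a | b} cooled by t is {a - t | b + t}.
Cooling amount: t = 7
Cooled Left option: 6 - 7 = -1
Cooled Right option: -27 + 7 = -20
Cooled game: {-1 | -20}
Left option = -1

-1


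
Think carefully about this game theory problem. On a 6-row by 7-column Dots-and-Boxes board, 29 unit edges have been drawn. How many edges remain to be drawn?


Grid: 6 x 7 boxes, i.e. 7 rows and 8 columns of dots.
Horizontal edges: (rows + 1) * cols = 7 * 7 = 49
Vertical edges: rows * (cols + 1) = 6 * 8 = 48
Total edges: 49 + 48 = 97
Edges drawn: 29
Remaining: 97 - 29 = 68

68


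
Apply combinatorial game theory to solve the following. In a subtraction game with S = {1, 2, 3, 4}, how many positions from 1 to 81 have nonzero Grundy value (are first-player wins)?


Subtraction set S = {1, 2, 3, 4}, so G(n) = n mod 5.
G(n) = 0 when n is a multiple of 5.
Multiples of 5 in [1, 81]: 16
N-positions (nonzero Grundy) = 81 - 16 = 65

65


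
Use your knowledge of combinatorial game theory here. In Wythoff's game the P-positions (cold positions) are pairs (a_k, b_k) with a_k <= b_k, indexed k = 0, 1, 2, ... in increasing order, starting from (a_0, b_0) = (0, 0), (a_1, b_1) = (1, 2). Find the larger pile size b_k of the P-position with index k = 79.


By Wythoff's theorem, a_k = floor(k * phi) and b_k = floor(k * phi^2) = a_k + k, where phi = (1 + sqrt(5))/2 is the golden ratio.
phi = (1 + sqrt(5))/2 = 1.618034
phi^2 = phi + 1 = 2.618034
k = 79
k * phi^2 = 79 * 2.618034 = 206.824685
b_79 = floor(k * phi^2) = 206 (check: a_79 + k = 127 + 79 = 206)

206


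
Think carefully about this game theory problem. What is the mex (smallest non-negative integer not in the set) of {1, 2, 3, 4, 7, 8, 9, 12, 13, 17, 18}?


Set = {1, 2, 3, 4, 7, 8, 9, 12, 13, 17, 18}
0 is NOT in the set. This is the mex.
mex = 0

0


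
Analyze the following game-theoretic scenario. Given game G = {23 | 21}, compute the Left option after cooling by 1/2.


Original game: {23 | 21} (a switch {a | b} with a > b).
Cooling by t (for t below the temperature (a - b)/2 = 1) taxes each move by t: {a | b} cooled by t is {a - t | b + t}.
Cooling amount: t = 1/2
Cooled Left option: 23 - 1/2 = 45/2
Cooled Right option: 21 + 1/2 = 43/2
Cooled game: {45/2 | 43/2}
Left option = 45/2

45/2


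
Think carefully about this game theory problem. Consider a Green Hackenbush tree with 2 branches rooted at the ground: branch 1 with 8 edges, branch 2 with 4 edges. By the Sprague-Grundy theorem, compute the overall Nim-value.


The tree has 2 branches from the ground vertex.
In Green Hackenbush, the Nim-value of a simple path of length k is k.
Branch 1: length 8, Nim-value = 8
Branch 2: length 4, Nim-value = 4
Total Nim-value = XOR of all branch values:
0 XOR 8 = 8
8 XOR 4 = 12
Nim-value of the tree = 12

12


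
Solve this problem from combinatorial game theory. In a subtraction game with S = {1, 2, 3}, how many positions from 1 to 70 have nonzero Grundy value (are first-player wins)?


Subtraction set S = {1, 2, 3}, so G(n) = n mod 4.
G(n) = 0 when n is a multiple of 4.
Multiples of 4 in [1, 70]: 17
N-positions (nonzero Grundy) = 70 - 17 = 53

53


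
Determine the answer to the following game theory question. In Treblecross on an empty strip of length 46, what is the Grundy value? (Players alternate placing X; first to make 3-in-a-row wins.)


Treblecross: place X on empty cells; 3-in-a-row wins.
Playing within two cells of an existing X lets the opponent win at once, so sensible play treats the cells i-2..i+2 around each X as dead. The player left with no safe cell loses, so this is a normal-play take-away game on strips of safe cells.
Placing X at cell i (0-indexed) of a strip of k safe cells leaves independent strips of sizes max(0, i-2) and max(0, k-i-3). Hence G(k) = mex{ G(max(0,i-2)) XOR G(max(0,k-i-3)) : 0 <= i < k }, with G(0) = 0.
G(1): splits (0,0):0^0=0 -> mex({0}) = 1
G(2): splits (0,0):0^0=0 -> mex({0}) = 1
G(3): splits (0,0):0^0=0 -> mex({0}) = 1
G(4): splits (0,1):0^1=1 (0,0):0^0=0 -> mex({0, 1}) = 2
G(5): splits (0,2):0^1=1 (0,1):0^1=1 (0,0):0^0=0 -> mex({0, 1}) = 2
G(6) = mex({1}) = 0
G(7) = mex({0, 1, 2}) = 3
G(8) = mex({0, 1, 2}) = 3
G(9) = mex({0, 2}) = 1
G(10) = mex({0, 2, 3}) = 1
G(11) = mex({0, 3}) = 1
G(12) = mex({1, 3}) = 0
G(13) = mex({0, 1, 2, 3}) = 4
G(14) = mex({0, 1, 2}) = 3
G(15) = mex({0, 1, 2}) = 3
G(16) = mex({0, 1, 2, 4}) = 3
G(17) = mex({0, 1, 3, 4}) = 2
G(18) = mex({0, 1, 3, 4}) = 2
G(19) = mex({0, 1, 3, 5}) = 2
G(20) = mex({0, 1, 2, 3, 5}) = 4
G(21) = mex({0, 1, 2, 3, 5}) = 4
G(22) = mex({1, 2, 6}) = 0
G(23) = mex({0, 1, 2, 3, 4, 6}) = 5
G(24) = mex({0, 1, 2, 3, 4}) = 5
G(25) = mex({0, 1, 3, 4, 7}) = 2
G(26) = mex({0, 1, 3, 4, 5, 7}) = 2
G(27) = mex({0, 1, 3, 5}) = 2
G(28) = mex({0, 1, 2, 5}) = 3
G(29) = mex({0, 1, 2, 4, 5, 6}) = 3
G(30) = mex({1, 2, 4, 6}) = 0
G(31) = mex({0, 1, 2, 3, 4, 6}) = 5
G(32) = mex({1, 2, 3, 4, 7}) = 0
G(33) = mex({0, 3, 7}) = 1
G(34) = mex({0, 2, 3, 5, 7}) = 1
G(35) = mex({0, 2, 3, 5, 6}) = 1
G(36) = mex({0, 1, 2, 5, 6}) = 3
G(37) = mex({0, 1, 2, 4, 5, 6}) = 3
G(38) = mex({0, 1, 2, 4}) = 3
G(39) = mex({0, 1, 2, 3, 4, 7}) = 5
G(40) = mex({0, 1, 2, 3, 4, 5, 7}) = 6
G(41) = mex({0, 1, 2, 3, 5, 7}) = 4
G(42) = mex({0, 1, 2, 3, 5, 6, 7}) = 4
G(43) = mex({0, 2, 3, 5, 6}) = 1
G(44) = mex({1, 2, 3, 4, 5, 6}) = 0
G(45) = mex({0, 1, 2, 3, 4, 6, 7}) = 5
G(46) = mex({0, 1, 2, 3, 4, 7}) = 5
Therefore G(46) = 5.

5


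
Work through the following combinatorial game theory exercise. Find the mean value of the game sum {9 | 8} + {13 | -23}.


G1 = {9 | 8}, G2 = {13 | -23}
Each is a switch {a | b} with numbers a > b; its mean value is (a + b)/2, and mean value is additive over game sums: m(G1 + G2) = m(G1) + m(G2).
Mean of G1 = (9 + (8))/2 = 17/2 = 17/2
Mean of G2 = (13 + (-23))/2 = -10/2 = -5
Mean of G1 + G2 = 17/2 + -5 = 7/2

7/2


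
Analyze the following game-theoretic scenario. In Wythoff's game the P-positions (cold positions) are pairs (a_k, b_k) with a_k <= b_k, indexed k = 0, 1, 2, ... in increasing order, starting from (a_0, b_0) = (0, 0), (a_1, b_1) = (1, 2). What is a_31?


By Wythoff's theorem, a_k = floor(k * phi) and b_k = floor(k * phi^2) = a_k + k, where phi = (1 + sqrt(5))/2 is the golden ratio.
phi = (1 + sqrt(5))/2 = 1.618034
k = 31
k * phi = 31 * 1.618034 = 50.159054
a_31 = floor(k * phi) = 50

50


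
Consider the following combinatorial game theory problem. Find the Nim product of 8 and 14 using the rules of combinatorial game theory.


Nim multiplication is bilinear over XOR: (u XOR v) * w = (u*w) XOR (v*w).
So we split each operand into its bit components and XOR the pairwise Nim products.
8 = 8 (as XOR of powers of 2).
14 = 2 + 4 + 8 (as XOR of powers of 2).
Using the standard Nim-product table on single bits:
  2*2 = 3,   2*4 = 8,   2*8 = 12,
  4*4 = 6,   4*8 = 11,  8*8 = 13,
and  1*x = x (identity), k*l = l*k (commutative).
Pairwise Nim products:
  8 * 2 = 12
  8 * 4 = 11
  8 * 8 = 13
XOR them: 12 XOR 11 XOR 13 = 10.
Result: 8 * 14 = 10 (in Nim).

10


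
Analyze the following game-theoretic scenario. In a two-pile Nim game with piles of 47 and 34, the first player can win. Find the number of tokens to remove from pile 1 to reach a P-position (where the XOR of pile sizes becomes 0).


Piles: 47 and 34
Current XOR: 47 XOR 34 = 13 (non-zero, so this is an N-position).
To make the XOR zero, we need to find a move that balances the piles.
For pile 1 (size 47): target = 47 XOR 13 = 34
We reduce pile 1 from 47 to 34.
Tokens removed: 47 - 34 = 13
Verification: 34 XOR 34 = 0

13


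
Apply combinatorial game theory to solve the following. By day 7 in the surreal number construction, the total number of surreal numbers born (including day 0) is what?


Day 0: {|} = 0 is born. Count = 1.
Day n: the number of surreal numbers born by day n is 2^(n+1) - 1.
By day 0: 2^1 - 1 = 1
By day 1: 2^2 - 1 = 3
By day 2: 2^3 - 1 = 7
By day 3: 2^4 - 1 = 15
By day 4: 2^5 - 1 = 31
By day 5: 2^6 - 1 = 63
By day 6: 2^7 - 1 = 127
By day 7: 2^8 - 1 = 255
By day 7: 255 surreal numbers.

255


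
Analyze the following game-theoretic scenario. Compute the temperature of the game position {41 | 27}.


The game is {41 | 27}, a switch {a | b} with numbers a > b.
Cooling {a | b} by t gives {a - t | b + t}, which stops being hot when a - t = b + t, i.e. at t = (a - b)/2. So the temperature of a switch is (a - b)/2.
Temperature = (Left option - Right option) / 2
= (41 - (27)) / 2
= 14 / 2
= 7

7
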